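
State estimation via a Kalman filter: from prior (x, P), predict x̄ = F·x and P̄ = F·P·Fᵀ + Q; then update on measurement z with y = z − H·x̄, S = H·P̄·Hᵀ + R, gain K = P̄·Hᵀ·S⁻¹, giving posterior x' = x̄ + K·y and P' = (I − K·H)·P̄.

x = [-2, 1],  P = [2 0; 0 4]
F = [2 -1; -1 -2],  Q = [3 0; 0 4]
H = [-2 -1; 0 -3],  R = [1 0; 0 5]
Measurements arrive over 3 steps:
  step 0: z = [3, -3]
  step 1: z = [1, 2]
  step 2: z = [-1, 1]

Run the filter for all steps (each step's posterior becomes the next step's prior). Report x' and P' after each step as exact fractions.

step 0: x' = [-24847/11997, 4184/3999], P' = [4471/11997 -1040/3999; -1040/3999 710/1333]
step 1: x' = [-2969014/5493393, -1769122/5493393], P' = [1908029/5493393 -1254280/5493393; -1254280/5493393 2661785/5493393]
step 2: x' = [3467653746/7148227291, -724968192/7148227291], P' = [7437629024/21444681873 -4892916880/21444681873; -4892916880/21444681873 10386618635/21444681873]

step 0: x̄ = F·x = [-5, 0]
step 0: P̄ = F·P·Fᵀ + Q = [15 4; 4 22]
step 0: y = z − H·x̄ = [-7, -3]
step 0: S = H·P̄·Hᵀ + R = [99 90; 90 203]
step 0: K = P̄·Hᵀ·S⁻¹ = [-5822/11997 208/1333; -50/3999 -426/1333]
step 0: x' = x̄ + K·y = [-24847/11997, 4184/3999]
step 0: P' = (I − K·H)·P̄ = [4471/11997 -1040/3999; -1040/3999 710/1333]
step 1: x̄ = F·x = [-62246/11997, -257/11997]
step 1: P̄ = F·P·Fᵀ + Q = [72745/11997 13198/11997; 13198/11997 65539/11997]
step 1: y = z − H·x̄ = [-12528/1333, 7741/3999]
step 1: S = H·P̄·Hᵀ + R = [46812/1333 30645/1333; 30645/1333 72204/1333]
step 1: K = P̄·Hᵀ·S⁻¹ = [-284642/610377 250856/1831131; -5675/203459 -532357/1831131]
step 1: x' = x̄ + K·y = [-2969014/5493393, -1769122/5493393]
step 1: P' = (I − K·H)·P̄ = [1908029/5493393 -1254280/5493393; -1254280/5493393 2661785/5493393]
step 2: x̄ = F·x = [-4168906/5493393, 2169086/1831131]
step 2: P̄ = F·P·Fᵀ + Q = [31791200/5493393 1756784/1831131; 1756784/1831131 1093023/203459]
step 2: y = z − H·x̄ = [-7323947/5493393, 2779463/610377]
step 2: S = H·P̄·Hᵀ + R = [183251222/5493393 13350775/610377; 13350775/610377 10854502/203459]
step 2: K = P̄·Hᵀ·S⁻¹ = [-3327447056/7148227291 978583376/7148227291; -200261625/7148227291 -2077323727/7148227291]
step 2: x' = x̄ + K·y = [3467653746/7148227291, -724968192/7148227291]
step 2: P' = (I − K·H)·P̄ = [7437629024/21444681873 -4892916880/21444681873; -4892916880/21444681873 10386618635/21444681873]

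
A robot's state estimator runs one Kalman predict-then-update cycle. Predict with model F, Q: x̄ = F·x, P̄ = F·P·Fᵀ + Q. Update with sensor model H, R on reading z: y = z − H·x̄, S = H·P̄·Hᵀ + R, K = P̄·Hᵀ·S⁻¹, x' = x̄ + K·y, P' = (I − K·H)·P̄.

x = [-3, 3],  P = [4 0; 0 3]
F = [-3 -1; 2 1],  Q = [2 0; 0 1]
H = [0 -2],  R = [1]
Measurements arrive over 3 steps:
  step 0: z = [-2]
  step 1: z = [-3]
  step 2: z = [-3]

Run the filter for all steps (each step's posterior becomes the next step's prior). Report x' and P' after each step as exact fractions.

step 0: x̄ = F·x = [6, -3]
step 0: P̄ = F·P·Fᵀ + Q = [41 -27; -27 20]
step 0: y = z − H·x̄ = [-8]
step 0: S = H·P̄·Hᵀ + R = [81]
step 0: K = P̄·Hᵀ·S⁻¹ = [2/3; -40/81]
step 0: x' = x̄ + K·y = [2/3, 77/81]
step 0: P' = (I − K·H)·P̄ = [5 -1/3; -1/3 20/81]
step 1: x̄ = F·x = [-239/81, 185/81]
step 1: P̄ = F·P·Fᵀ + Q = [3665/81 -2315/81; -2315/81 1613/81]
step 1: y = z − H·x̄ = [127/81]
step 1: S = H·P̄·Hᵀ + R = [6533/81]
step 1: K = P̄·Hᵀ·S⁻¹ = [4630/6533; -3226/6533]
step 1: x' = x̄ + K·y = [-12017/6533, 9863/6533]
step 1: P' = (I − K·H)·P̄ = [30945/6533 -2315/6533; -2315/6533 1613/6533]
step 2: x̄ = F·x = [26188/6533, -14171/6533]
step 2: P̄ = F·P·Fᵀ + Q = [279294/6533 -175708/6533; -175708/6533 122666/6533]
step 2: y = z − H·x̄ = [-47941/6533]
step 2: S = H·P̄·Hᵀ + R = [497197/6533]
step 2: K = P̄·Hᵀ·S⁻¹ = [351416/497197; -245332/497197]
step 2: x' = x̄ + K·y = [-585740/497197, 721825/497197]
step 2: P' = (I − K·H)·P̄ = [2352814/497197 -175708/497197; -175708/497197 122666/497197]

step 0: x' = [2/3, 77/81], P' = [5 -1/3; -1/3 20/81]
step 1: x' = [-12017/6533, 9863/6533], P' = [30945/6533 -2315/6533; -2315/6533 1613/6533]
step 2: x' = [-585740/497197, 721825/497197], P' = [2352814/497197 -175708/497197; -175708/497197 122666/497197]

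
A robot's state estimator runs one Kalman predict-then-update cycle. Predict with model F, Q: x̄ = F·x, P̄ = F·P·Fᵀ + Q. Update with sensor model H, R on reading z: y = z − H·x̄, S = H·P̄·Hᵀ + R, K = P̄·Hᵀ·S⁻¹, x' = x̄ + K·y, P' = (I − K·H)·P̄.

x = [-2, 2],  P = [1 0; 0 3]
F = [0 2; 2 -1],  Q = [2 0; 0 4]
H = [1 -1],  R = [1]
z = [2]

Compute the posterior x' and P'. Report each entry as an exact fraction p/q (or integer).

x̄ = F·x = [4, -6]
P̄ = F·P·Fᵀ + Q = [14 -6; -6 11]
y = z − H·x̄ = [-8]
S = H·P̄·Hᵀ + R = [38]
K = P̄·Hᵀ·S⁻¹ = [10/19; -17/38]
x' = x̄ + K·y = [-4/19, -46/19]
P' = (I − K·H)·P̄ = [66/19 56/19; 56/19 129/38]

x' = [-4/19, -46/19]
P' = [66/19 56/19; 56/19 129/38]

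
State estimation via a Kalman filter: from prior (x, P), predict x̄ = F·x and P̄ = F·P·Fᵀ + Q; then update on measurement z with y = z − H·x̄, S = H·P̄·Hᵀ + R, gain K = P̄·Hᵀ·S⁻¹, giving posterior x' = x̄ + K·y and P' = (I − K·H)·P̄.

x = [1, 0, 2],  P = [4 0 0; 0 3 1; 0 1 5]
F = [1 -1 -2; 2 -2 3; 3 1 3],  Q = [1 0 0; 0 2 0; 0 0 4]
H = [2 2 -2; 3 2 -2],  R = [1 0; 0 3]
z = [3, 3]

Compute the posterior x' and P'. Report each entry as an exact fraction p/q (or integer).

x' = [-499/5915, 41536/5915, 6431/1183]
P' = [17104/5915 -14151/5915 990/1183; -14151/5915 330984/5915 62982/1183; 990/1183 62982/1183 64254/1183]

x̄ = F·x = [-3, 8, 9]
P̄ = F·P·Fᵀ + Q = [32 -15 -26; -15 63 60; -26 60 94]
y = z − H·x̄ = [11, 14]
S = H·P̄·Hᵀ + R = [365 450; 450 571]
K = P̄·Hᵀ·S⁻¹ = [-3994/5915 874/1183; 3846/5915 -687/1183; -564/1183 142/1183]
x' = x̄ + K·y = [-499/5915, 41536/5915, 6431/1183]
P' = (I − K·H)·P̄ = [17104/5915 -14151/5915 990/1183; -14151/5915 330984/5915 62982/1183; 990/1183 62982/1183 64254/1183]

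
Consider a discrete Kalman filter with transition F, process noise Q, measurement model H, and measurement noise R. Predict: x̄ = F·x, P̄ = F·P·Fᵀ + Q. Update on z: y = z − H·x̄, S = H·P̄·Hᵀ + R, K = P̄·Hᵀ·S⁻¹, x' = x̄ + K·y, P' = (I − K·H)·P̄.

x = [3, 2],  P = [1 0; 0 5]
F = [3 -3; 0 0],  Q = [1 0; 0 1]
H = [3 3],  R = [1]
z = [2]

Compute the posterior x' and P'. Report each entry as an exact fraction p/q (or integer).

x̄ = F·x = [3, 0]
P̄ = F·P·Fᵀ + Q = [55 0; 0 1]
y = z − H·x̄ = [-7]
S = H·P̄·Hᵀ + R = [505]
K = P̄·Hᵀ·S⁻¹ = [33/101; 3/505]
x' = x̄ + K·y = [72/101, -21/505]
P' = (I − K·H)·P̄ = [110/101 -99/101; -99/101 496/505]

x' = [72/101, -21/505]
P' = [110/101 -99/101; -99/101 496/505]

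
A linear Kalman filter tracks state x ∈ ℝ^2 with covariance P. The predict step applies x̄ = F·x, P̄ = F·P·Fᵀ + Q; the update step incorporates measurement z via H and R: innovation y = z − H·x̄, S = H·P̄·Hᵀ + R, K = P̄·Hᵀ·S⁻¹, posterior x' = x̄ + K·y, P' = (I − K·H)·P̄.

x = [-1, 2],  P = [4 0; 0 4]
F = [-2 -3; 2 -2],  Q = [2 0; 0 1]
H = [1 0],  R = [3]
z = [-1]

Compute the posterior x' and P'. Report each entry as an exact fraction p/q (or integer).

x̄ = F·x = [-4, -6]
P̄ = F·P·Fᵀ + Q = [54 8; 8 33]
y = z − H·x̄ = [3]
S = H·P̄·Hᵀ + R = [57]
K = P̄·Hᵀ·S⁻¹ = [18/19; 8/57]
x' = x̄ + K·y = [-22/19, -106/19]
P' = (I − K·H)·P̄ = [54/19 8/19; 8/19 1817/57]

x' = [-22/19, -106/19]
P' = [54/19 8/19; 8/19 1817/57]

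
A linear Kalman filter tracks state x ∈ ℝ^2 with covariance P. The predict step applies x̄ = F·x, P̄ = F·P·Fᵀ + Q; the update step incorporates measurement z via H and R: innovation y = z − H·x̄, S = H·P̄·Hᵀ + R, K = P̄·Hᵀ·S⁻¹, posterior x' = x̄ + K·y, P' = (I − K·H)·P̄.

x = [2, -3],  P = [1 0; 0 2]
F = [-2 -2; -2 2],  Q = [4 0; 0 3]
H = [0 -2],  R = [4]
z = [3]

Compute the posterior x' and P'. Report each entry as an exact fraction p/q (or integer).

x' = [-1/8, -65/32]
P' = [15 -1/4; -1/4 15/16]

x̄ = F·x = [2, -10]
P̄ = F·P·Fᵀ + Q = [16 -4; -4 15]
y = z − H·x̄ = [-17]
S = H·P̄·Hᵀ + R = [64]
K = P̄·Hᵀ·S⁻¹ = [1/8; -15/32]
x' = x̄ + K·y = [-1/8, -65/32]
P' = (I − K·H)·P̄ = [15 -1/4; -1/4 15/16]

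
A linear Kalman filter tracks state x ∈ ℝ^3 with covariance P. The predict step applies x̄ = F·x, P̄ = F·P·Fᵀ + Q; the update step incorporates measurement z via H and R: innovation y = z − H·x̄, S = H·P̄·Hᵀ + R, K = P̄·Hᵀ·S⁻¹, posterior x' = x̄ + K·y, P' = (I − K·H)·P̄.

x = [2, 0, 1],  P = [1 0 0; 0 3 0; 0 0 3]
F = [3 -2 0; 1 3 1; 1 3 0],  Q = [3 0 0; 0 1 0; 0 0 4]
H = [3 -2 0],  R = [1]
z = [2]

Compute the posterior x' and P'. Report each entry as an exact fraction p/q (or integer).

x' = [142/35, 533/105, 412/105]
P' = [732/175 1081/175 809/175; 1081/175 4919/525 3691/525; 809/175 3691/525 6599/525]

x̄ = F·x = [6, 3, 2]
P̄ = F·P·Fᵀ + Q = [24 -15 -15; -15 32 28; -15 28 32]
y = z − H·x̄ = [-10]
S = H·P̄·Hᵀ + R = [525]
K = P̄·Hᵀ·S⁻¹ = [34/175; -109/525; -101/525]
x' = x̄ + K·y = [142/35, 533/105, 412/105]
P' = (I − K·H)·P̄ = [732/175 1081/175 809/175; 1081/175 4919/525 3691/525; 809/175 3691/525 6599/525]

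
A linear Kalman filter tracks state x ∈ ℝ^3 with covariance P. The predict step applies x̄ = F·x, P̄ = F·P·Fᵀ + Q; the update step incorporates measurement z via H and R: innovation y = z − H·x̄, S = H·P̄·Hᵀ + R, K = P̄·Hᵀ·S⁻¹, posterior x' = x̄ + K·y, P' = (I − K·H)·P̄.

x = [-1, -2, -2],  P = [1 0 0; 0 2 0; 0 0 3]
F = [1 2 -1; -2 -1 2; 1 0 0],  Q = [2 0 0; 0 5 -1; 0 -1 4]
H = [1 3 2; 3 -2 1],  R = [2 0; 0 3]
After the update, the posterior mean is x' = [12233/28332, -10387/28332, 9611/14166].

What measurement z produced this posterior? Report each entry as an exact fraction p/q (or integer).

z = [1, 3]

x̄ = F·x = [-3, 0, -1]
P̄ = F·P·Fᵀ + Q = [14 -12 1; -12 23 -3; 1 -3 5]
S = H·P̄·Hᵀ + R = [139 -160; -160 388]
K = P̄·Hᵀ·S⁻¹ = [740/7083 6113/28332; 1547/7083 -3655/28332; 754/7083 1133/14166]
x' − x̄ = [97229/28332, -10387/28332, 23777/14166] = K·y
y = (KᵀK)⁻¹·Kᵀ·(x' − x̄) = [6, 13]
z = y + H·x̄ = [6, 13] + [-5, -10] = [1, 3]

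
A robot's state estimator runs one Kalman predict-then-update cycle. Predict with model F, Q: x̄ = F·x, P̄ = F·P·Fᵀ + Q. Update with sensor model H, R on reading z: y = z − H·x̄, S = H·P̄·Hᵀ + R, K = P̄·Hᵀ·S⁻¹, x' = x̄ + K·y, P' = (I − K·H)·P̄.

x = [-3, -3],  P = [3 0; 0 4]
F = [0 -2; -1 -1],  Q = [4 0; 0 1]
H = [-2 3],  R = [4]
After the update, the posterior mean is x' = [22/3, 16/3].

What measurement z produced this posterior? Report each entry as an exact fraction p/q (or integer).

x̄ = F·x = [6, 6]
P̄ = F·P·Fᵀ + Q = [20 8; 8 8]
S = H·P̄·Hᵀ + R = [60]
K = P̄·Hᵀ·S⁻¹ = [-4/15; 2/15]
x' − x̄ = [4/3, -2/3] = K·y
y = (KᵀK)⁻¹·Kᵀ·(x' − x̄) = [-5]
z = y + H·x̄ = [-5] + [6] = [1]

z = [1]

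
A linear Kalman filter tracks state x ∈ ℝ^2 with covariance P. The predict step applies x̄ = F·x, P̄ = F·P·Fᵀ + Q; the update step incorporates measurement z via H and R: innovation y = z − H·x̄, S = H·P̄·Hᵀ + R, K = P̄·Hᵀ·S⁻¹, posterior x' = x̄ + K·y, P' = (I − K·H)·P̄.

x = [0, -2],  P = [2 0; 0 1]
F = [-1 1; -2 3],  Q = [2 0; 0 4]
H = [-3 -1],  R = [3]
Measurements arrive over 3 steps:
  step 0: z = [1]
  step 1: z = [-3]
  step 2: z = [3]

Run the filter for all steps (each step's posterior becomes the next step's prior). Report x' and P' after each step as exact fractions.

step 0: x̄ = F·x = [-2, -6]
step 0: P̄ = F·P·Fᵀ + Q = [5 7; 7 21]
step 0: y = z − H·x̄ = [-11]
step 0: S = H·P̄·Hᵀ + R = [111]
step 0: K = P̄·Hᵀ·S⁻¹ = [-22/111; -14/37]
step 0: x' = x̄ + K·y = [20/111, -68/37]
step 0: P' = (I − K·H)·P̄ = [71/111 -49/37; -49/37 189/37]
step 1: x̄ = F·x = [-224/111, -652/111]
step 1: P̄ = F·P·Fᵀ + Q = [1154/111 2578/111; 2578/111 7595/111]
step 1: y = z − H·x̄ = [-1657/111]
step 1: S = H·P̄·Hᵀ + R = [33782/111]
step 1: K = P̄·Hᵀ·S⁻¹ = [-3020/16891; -15329/33782]
step 1: x' = x̄ + K·y = [10996/16891, 30399/33782]
step 1: P' = (I − K·H)·P̄ = [11274/16891 -24762/16891; -24762/16891 194559/33782]
step 2: x̄ = F·x = [1201/4826, 47213/33782]
step 2: P̄ = F·P·Fᵀ + Q = [54817/4826 125199/4826; 125199/4826 2570639/33782]
step 2: y = z − H·x̄ = [86890/16891]
step 2: S = H·P̄·Hᵀ + R = [5691907/16891]
step 2: K = P̄·Hᵀ·S⁻¹ = [-1013775/5691907; -199993/437839]
step 2: x' = x̄ + K·y = [-7597061/11383814, -833763/875678]
step 2: P' = (I − K·H)·P̄ = [7614313/11383814 -1289253/875678; -1289253/875678 5067717/875678]

step 0: x' = [20/111, -68/37], P' = [71/111 -49/37; -49/37 189/37]
step 1: x' = [10996/16891, 30399/33782], P' = [11274/16891 -24762/16891; -24762/16891 194559/33782]
step 2: x' = [-7597061/11383814, -833763/875678], P' = [7614313/11383814 -1289253/875678; -1289253/875678 5067717/875678]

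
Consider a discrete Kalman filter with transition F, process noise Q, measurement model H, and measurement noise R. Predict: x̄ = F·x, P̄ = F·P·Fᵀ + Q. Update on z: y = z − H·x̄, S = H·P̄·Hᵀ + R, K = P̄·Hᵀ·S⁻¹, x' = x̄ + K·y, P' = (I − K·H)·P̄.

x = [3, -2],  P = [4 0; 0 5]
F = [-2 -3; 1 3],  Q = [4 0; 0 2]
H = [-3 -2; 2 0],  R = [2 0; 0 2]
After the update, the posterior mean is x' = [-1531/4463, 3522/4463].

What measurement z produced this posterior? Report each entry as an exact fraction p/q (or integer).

x̄ = F·x = [0, -3]
P̄ = F·P·Fᵀ + Q = [65 -53; -53 51]
S = H·P̄·Hᵀ + R = [155 -178; -178 262]
K = P̄·Hᵀ·S⁻¹ = [-89/4463 2154/4463; -1967/4463 -3142/4463]
x' − x̄ = [-1531/4463, 16911/4463] = K·y
y = (KᵀK)⁻¹·Kᵀ·(x' − x̄) = [-7, -1]
z = y + H·x̄ = [-7, -1] + [6, 0] = [-1, -1]

z = [-1, -1]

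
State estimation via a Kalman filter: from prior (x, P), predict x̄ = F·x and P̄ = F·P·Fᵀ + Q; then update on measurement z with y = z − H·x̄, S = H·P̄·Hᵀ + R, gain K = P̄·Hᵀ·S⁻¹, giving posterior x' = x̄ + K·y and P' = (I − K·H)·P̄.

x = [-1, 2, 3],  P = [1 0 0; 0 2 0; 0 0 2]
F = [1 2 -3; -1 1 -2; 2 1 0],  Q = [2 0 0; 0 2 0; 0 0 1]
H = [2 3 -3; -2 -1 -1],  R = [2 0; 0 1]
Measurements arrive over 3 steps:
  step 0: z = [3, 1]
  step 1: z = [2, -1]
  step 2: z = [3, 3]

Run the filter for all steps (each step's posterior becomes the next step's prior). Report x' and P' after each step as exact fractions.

step 0: x̄ = F·x = [-6, -3, 0]
step 0: P̄ = F·P·Fᵀ + Q = [29 15 6; 15 13 0; 6 0 7]
step 0: y = z − H·x̄ = [24, -14]
step 0: S = H·P̄·Hᵀ + R = [406 -230; -230 221]
step 0: K = P̄·Hᵀ·S⁻¹ = [615/36826 -6262/18413; 5359/36826 -794/18413; -6359/36826 -4892/18413]
step 0: x' = x̄ + K·y = [-15430/18413, 20185/18413, -7820/18413]
step 0: P' = (I − K·H)·P̄ = [26283/36826 -28577/36826 -11465/36826; -28577/36826 40683/36826 18059/36826; -11465/36826 18059/36826 14655/36826]
step 1: x̄ = F·x = [48400/18413, 51255/18413, -10675/18413]
step 1: P̄ = F·P·Fᵀ + Q = [66168/18413 16856/18413 2830/18413; 16856/18413 69148/18413 -15359/18413; 2830/18413 -15359/18413 68333/36826]
step 1: y = z − H·x̄ = [-245764/18413, 118967/18413]
step 1: S = H·P̄·Hᵀ + R = [3352205/36826 -986289/36826; -986289/36826 868851/36826]
step 1: K = P̄·Hᵀ·S⁻¹ = [9668/5852751 -6111376/17558253; 328394/1950917 -20168/1950917; -92579/605457 -417578/1816371]
step 1: x' = x̄ + K·y = [6280304/17558253, 917151/1950917, -43991/1816371]
step 1: P' = (I − K·H)·P̄ = [4121584/5852751 -1491220/1950917 -179212/605457; -1491220/1950917 2107842/1950917 30854/67273; -179212/605457 30854/67273 659792/1816371]
step 2: x̄ = F·x = [8021587/5852751, 8473643/52674759, 20814967/17558253]
step 2: P̄ = F·P·Fᵀ + Q = [6847746/1950917 5232638/5852751 287774/1950917; 5232638/5852751 197416756/52674759 -14497102/17558253; 287774/1950917 -14497102/17558253 10767973/5852751]
step 2: y = z − H·x̄ = [58516495/17558253, 373331387/52674759]
step 2: S = H·P̄·Hᵀ + R = [527621371/5852751 -462247303/17558253; -462247303/17558253 1219031788/52674759]
step 2: K = P̄·Hᵀ·S⁻¹ = [108472788/73386797789 -25440425388/73386797789; 12373529606/73386797789 -860782844/73386797789; -11203733273/73386797789 -16896571830/73386797789]
step 2: x' = x̄ + K·y = [-79365521271/73386797789, 46942085151/73386797789, -70094271914/73386797789]
step 2: P' = (I − K·H)·P̄ = [51494176002/73386797789 -55902531046/73386797789 -21645395570/73386797789; -55902531046/73386797789 79091609352/73386797789 33574235584/73386797789; -21645395570/73386797789 33574235584/73386797789 26613127386/73386797789]

step 0: x' = [-15430/18413, 20185/18413, -7820/18413], P' = [26283/36826 -28577/36826 -11465/36826; -28577/36826 40683/36826 18059/36826; -11465/36826 18059/36826 14655/36826]
step 1: x' = [6280304/17558253, 917151/1950917, -43991/1816371], P' = [4121584/5852751 -1491220/1950917 -179212/605457; -1491220/1950917 2107842/1950917 30854/67273; -179212/605457 30854/67273 659792/1816371]
step 2: x' = [-79365521271/73386797789, 46942085151/73386797789, -70094271914/73386797789], P' = [51494176002/73386797789 -55902531046/73386797789 -21645395570/73386797789; -55902531046/73386797789 79091609352/73386797789 33574235584/73386797789; -21645395570/73386797789 33574235584/73386797789 26613127386/73386797789]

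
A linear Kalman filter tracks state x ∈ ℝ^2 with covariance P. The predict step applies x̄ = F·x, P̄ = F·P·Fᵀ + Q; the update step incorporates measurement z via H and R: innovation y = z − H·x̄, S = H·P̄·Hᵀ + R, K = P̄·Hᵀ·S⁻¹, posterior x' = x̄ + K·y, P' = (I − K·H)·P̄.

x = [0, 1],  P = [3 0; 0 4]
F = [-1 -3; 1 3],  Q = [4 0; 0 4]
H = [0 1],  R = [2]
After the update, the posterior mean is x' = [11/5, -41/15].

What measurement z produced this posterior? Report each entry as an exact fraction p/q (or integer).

z = [-3]

x̄ = F·x = [-3, 3]
P̄ = F·P·Fᵀ + Q = [43 -39; -39 43]
S = H·P̄·Hᵀ + R = [45]
K = P̄·Hᵀ·S⁻¹ = [-13/15; 43/45]
x' − x̄ = [26/5, -86/15] = K·y
y = (KᵀK)⁻¹·Kᵀ·(x' − x̄) = [-6]
z = y + H·x̄ = [-6] + [3] = [-3]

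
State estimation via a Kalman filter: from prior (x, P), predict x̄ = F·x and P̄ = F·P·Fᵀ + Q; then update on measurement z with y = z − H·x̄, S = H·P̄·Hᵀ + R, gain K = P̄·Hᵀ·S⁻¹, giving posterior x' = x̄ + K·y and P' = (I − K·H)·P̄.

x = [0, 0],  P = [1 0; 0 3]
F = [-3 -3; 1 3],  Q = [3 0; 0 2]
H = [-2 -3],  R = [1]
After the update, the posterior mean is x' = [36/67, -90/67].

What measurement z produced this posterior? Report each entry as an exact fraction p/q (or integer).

z = [3]

x̄ = F·x = [0, 0]
P̄ = F·P·Fᵀ + Q = [39 -30; -30 30]
S = H·P̄·Hᵀ + R = [67]
K = P̄·Hᵀ·S⁻¹ = [12/67; -30/67]
x' − x̄ = [36/67, -90/67] = K·y
y = (KᵀK)⁻¹·Kᵀ·(x' − x̄) = [3]
z = y + H·x̄ = [3] + [0] = [3]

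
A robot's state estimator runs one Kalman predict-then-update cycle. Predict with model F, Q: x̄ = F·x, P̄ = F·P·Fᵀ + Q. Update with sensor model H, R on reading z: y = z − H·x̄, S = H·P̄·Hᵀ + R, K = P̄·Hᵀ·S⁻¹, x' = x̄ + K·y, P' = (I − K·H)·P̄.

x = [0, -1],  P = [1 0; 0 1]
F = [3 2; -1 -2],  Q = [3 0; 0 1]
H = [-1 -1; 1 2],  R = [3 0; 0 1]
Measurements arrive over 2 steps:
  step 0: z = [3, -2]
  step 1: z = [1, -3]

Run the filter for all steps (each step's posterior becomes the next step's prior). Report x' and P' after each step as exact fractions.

step 0: x' = [-333/94, 42/47], P' = [659/94 -175/47; -175/47 103/47]
step 1: x' = [-80618/19259, 17283/19259], P' = [77957/19259 -37397/19259; -37397/19259 21899/19259]

step 0: x̄ = F·x = [-2, 2]
step 0: P̄ = F·P·Fᵀ + Q = [16 -7; -7 6]
step 0: y = z − H·x̄ = [3, -4]
step 0: S = H·P̄·Hᵀ + R = [11 -7; -7 13]
step 0: K = P̄·Hᵀ·S⁻¹ = [-103/94 -41/94; 24/47 31/47]
step 0: x' = x̄ + K·y = [-333/94, 42/47]
step 0: P' = (I − K·H)·P̄ = [659/94 -175/47; -175/47 103/47]
step 1: x̄ = F·x = [-831/94, 165/94]
step 1: P̄ = F·P·Fᵀ + Q = [2837/94 -1/94; -1/94 177/94]
step 1: y = z − H·x̄ = [-286/47, 219/94]
step 1: S = H·P̄·Hᵀ + R = [1647/47 -1594/47; -1594/47 3635/94]
step 1: K = P̄·Hᵀ·S⁻¹ = [-13520/19259 3163/19259; 5166/19259 6401/19259]
step 1: x' = x̄ + K·y = [-80618/19259, 17283/19259]
step 1: P' = (I − K·H)·P̄ = [77957/19259 -37397/19259; -37397/19259 21899/19259]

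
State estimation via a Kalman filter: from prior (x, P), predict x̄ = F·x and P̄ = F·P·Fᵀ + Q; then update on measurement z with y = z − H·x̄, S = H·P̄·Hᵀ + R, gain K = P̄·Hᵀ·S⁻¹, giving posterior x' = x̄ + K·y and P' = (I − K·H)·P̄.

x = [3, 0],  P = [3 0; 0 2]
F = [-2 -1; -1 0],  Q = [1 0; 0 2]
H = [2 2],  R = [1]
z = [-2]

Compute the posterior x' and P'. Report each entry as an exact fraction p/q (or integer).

x̄ = F·x = [-6, -3]
P̄ = F·P·Fᵀ + Q = [15 6; 6 5]
y = z − H·x̄ = [16]
S = H·P̄·Hᵀ + R = [129]
K = P̄·Hᵀ·S⁻¹ = [14/43; 22/129]
x' = x̄ + K·y = [-34/43, -35/129]
P' = (I − K·H)·P̄ = [57/43 -50/43; -50/43 161/129]

x' = [-34/43, -35/129]
P' = [57/43 -50/43; -50/43 161/129]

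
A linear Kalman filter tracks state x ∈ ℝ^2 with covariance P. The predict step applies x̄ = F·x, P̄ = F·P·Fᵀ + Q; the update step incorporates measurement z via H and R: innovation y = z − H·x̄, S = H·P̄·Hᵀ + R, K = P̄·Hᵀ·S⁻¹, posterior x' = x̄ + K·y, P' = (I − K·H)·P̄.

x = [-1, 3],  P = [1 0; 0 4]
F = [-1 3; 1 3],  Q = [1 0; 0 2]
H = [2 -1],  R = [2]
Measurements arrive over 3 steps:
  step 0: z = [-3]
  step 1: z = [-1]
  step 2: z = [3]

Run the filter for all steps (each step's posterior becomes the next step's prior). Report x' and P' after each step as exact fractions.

step 0: x̄ = F·x = [10, 8]
step 0: P̄ = F·P·Fᵀ + Q = [38 35; 35 39]
step 0: y = z − H·x̄ = [-15]
step 0: S = H·P̄·Hᵀ + R = [53]
step 0: K = P̄·Hᵀ·S⁻¹ = [41/53; 31/53]
step 0: x' = x̄ + K·y = [-85/53, -41/53]
step 0: P' = (I − K·H)·P̄ = [333/53 584/53; 584/53 1106/53]
step 1: x̄ = F·x = [-38/53, -208/53]
step 1: P̄ = F·P·Fᵀ + Q = [6836/53 9621/53; 9621/53 13897/53]
step 1: y = z − H·x̄ = [-185/53]
step 1: S = H·P̄·Hᵀ + R = [2863/53]
step 1: K = P̄·Hᵀ·S⁻¹ = [4051/2863; 5345/2863]
step 1: x' = x̄ + K·y = [-16193/2863, -29893/2863]
step 1: P' = (I − K·H)·P̄ = [59639/2863 111176/2863; 111176/2863 211662/2863]
step 2: x̄ = F·x = [-10498/409, -105872/2863]
step 2: P̄ = F·P·Fᵀ + Q = [185772/409 263617/409; 263617/409 2637379/2863]
step 2: y = z − H·x̄ = [49689/2863]
step 2: S = H·P̄·Hᵀ + R = [463445/2863]
step 2: K = P̄·Hᵀ·S⁻¹ = [755489/463445; 1053259/463445]
step 2: x' = x̄ + K·y = [1216477/463445, 1141997/463445]
step 2: P' = (I − K·H)·P̄ = [11142893/463445 20774808/463445; 20774808/463445 39443098/463445]

step 0: x' = [-85/53, -41/53], P' = [333/53 584/53; 584/53 1106/53]
step 1: x' = [-16193/2863, -29893/2863], P' = [59639/2863 111176/2863; 111176/2863 211662/2863]
step 2: x' = [1216477/463445, 1141997/463445], P' = [11142893/463445 20774808/463445; 20774808/463445 39443098/463445]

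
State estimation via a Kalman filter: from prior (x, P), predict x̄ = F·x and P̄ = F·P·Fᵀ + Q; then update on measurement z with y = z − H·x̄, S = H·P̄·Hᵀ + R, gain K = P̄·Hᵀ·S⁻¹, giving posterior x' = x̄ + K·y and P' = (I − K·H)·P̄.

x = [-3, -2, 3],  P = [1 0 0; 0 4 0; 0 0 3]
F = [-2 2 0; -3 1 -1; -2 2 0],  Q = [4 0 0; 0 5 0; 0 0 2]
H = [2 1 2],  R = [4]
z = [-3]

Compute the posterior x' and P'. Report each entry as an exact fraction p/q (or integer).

x̄ = F·x = [2, 4, 2]
P̄ = F·P·Fᵀ + Q = [24 14 20; 14 21 14; 20 14 22]
y = z − H·x̄ = [-15]
S = H·P̄·Hᵀ + R = [481]
K = P̄·Hᵀ·S⁻¹ = [102/481; 77/481; 98/481]
x' = x̄ + K·y = [-568/481, 769/481, -508/481]
P' = (I − K·H)·P̄ = [1140/481 -1120/481 -376/481; -1120/481 4172/481 -812/481; -376/481 -812/481 978/481]

x' = [-568/481, 769/481, -508/481]
P' = [1140/481 -1120/481 -376/481; -1120/481 4172/481 -812/481; -376/481 -812/481 978/481]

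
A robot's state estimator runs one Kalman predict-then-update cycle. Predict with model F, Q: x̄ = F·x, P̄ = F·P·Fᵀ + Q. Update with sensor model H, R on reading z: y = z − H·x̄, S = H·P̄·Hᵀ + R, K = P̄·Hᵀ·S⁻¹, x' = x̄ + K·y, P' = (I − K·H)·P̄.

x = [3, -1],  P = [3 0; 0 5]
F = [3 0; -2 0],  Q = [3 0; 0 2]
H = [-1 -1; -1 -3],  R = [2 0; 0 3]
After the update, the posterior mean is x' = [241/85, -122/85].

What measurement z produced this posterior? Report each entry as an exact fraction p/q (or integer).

z = [-1, 1]

x̄ = F·x = [9, -6]
P̄ = F·P·Fᵀ + Q = [30 -18; -18 14]
S = H·P̄·Hᵀ + R = [10 0; 0 51]
K = P̄·Hᵀ·S⁻¹ = [-6/5 8/17; 2/5 -8/17]
x' − x̄ = [-524/85, 388/85] = K·y
y = (KᵀK)⁻¹·Kᵀ·(x' − x̄) = [2, -8]
z = y + H·x̄ = [2, -8] + [-3, 9] = [-1, 1]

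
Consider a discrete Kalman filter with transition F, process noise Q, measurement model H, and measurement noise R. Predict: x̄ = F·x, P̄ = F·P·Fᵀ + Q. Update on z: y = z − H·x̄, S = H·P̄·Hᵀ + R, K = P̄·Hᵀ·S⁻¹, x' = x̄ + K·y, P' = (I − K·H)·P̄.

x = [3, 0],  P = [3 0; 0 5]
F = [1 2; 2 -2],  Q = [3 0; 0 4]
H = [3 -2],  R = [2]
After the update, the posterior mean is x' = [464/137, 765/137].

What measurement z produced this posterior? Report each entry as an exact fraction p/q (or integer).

x̄ = F·x = [3, 6]
P̄ = F·P·Fᵀ + Q = [26 -14; -14 36]
S = H·P̄·Hᵀ + R = [548]
K = P̄·Hᵀ·S⁻¹ = [53/274; -57/274]
x' − x̄ = [53/137, -57/137] = K·y
y = (KᵀK)⁻¹·Kᵀ·(x' − x̄) = [2]
z = y + H·x̄ = [2] + [-3] = [-1]

z = [-1]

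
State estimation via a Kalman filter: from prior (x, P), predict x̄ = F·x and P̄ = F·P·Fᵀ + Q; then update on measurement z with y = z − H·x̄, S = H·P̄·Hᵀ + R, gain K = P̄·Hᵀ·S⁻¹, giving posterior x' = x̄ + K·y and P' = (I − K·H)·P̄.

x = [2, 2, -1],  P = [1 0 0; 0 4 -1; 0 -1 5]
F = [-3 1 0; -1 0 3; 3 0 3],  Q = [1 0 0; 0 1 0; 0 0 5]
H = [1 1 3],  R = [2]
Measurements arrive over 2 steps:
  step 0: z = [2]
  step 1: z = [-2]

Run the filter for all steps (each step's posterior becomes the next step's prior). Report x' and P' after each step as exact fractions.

step 0: x̄ = F·x = [-4, -5, 3]
step 0: P̄ = F·P·Fᵀ + Q = [14 0 -12; 0 47 42; -12 42 59]
step 0: y = z − H·x̄ = [2]
step 0: S = H·P̄·Hᵀ + R = [774]
step 0: K = P̄·Hᵀ·S⁻¹ = [-11/387; 173/774; 23/86]
step 0: x' = x̄ + K·y = [-1570/387, -1762/387, 152/43]
step 0: P' = (I − K·H)·P̄ = [5176/387 1903/387 -263/43; 1903/387 6449/774 -367/86; -263/43 -367/86 313/86]
step 1: x̄ = F·x = [2948/387, 5674/387, -202/129]
step 1: P̄ = F·P·Fᵀ + Q = [77555/774 59947/774 -16351/258; 59947/774 64883/774 -11369/258; -16351/258 -11369/258 4131/86]
step 1: y = z − H·x̄ = [-842/43]
step 1: S = H·P̄·Hᵀ + R = [11059/86]
step 1: K = P̄·Hᵀ·S⁻¹ = [-1073/11059; 2501/11059; 3153/11059]
step 1: x' = x̄ + K·y = [947282/99531, 1018516/99531, -237172/33177]
step 1: P' = (I − K·H)·P̄ = [9852544/99531 7989605/99531 -1984607/33177; 7989605/99531 7688908/99531 -1737055/33177; -1984607/33177 -1737055/33177 415620/11059]

step 0: x' = [-1570/387, -1762/387, 152/43], P' = [5176/387 1903/387 -263/43; 1903/387 6449/774 -367/86; -263/43 -367/86 313/86]
step 1: x' = [947282/99531, 1018516/99531, -237172/33177], P' = [9852544/99531 7989605/99531 -1984607/33177; 7989605/99531 7688908/99531 -1737055/33177; -1984607/33177 -1737055/33177 415620/11059]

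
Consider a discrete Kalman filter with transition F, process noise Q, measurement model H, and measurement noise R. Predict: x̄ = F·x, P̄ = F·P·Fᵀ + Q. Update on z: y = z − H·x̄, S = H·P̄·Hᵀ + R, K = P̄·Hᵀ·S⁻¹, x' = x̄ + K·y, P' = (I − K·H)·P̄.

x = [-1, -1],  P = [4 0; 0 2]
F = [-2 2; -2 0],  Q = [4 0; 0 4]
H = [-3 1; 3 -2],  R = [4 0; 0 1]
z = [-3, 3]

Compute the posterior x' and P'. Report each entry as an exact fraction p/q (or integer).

x' = [103/79, 461/869]
P' = [120/79 188/79; 188/79 3440/869]

x̄ = F·x = [0, 2]
P̄ = F·P·Fᵀ + Q = [28 16; 16 20]
y = z − H·x̄ = [-5, 7]
S = H·P̄·Hᵀ + R = [180 -148; -148 141]
K = P̄·Hᵀ·S⁻¹ = [-43/79 -16/79; -691/869 -676/869]
x' = x̄ + K·y = [103/79, 461/869]
P' = (I − K·H)·P̄ = [120/79 188/79; 188/79 3440/869]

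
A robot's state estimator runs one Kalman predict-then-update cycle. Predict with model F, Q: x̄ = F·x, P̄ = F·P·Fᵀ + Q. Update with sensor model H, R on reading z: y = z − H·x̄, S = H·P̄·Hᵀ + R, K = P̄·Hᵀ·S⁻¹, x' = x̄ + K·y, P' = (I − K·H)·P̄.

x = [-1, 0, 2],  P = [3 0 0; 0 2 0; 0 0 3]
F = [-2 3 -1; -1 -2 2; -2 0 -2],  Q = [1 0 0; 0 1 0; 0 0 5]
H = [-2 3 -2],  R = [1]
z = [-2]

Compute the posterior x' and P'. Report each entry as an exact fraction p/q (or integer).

x' = [2940/829, 1877/829, 694/829]
P' = [8586/829 5172/829 -758/829; 5172/829 8232/829 7122/829; -758/829 7122/829 11497/829]

x̄ = F·x = [0, 5, -2]
P̄ = F·P·Fᵀ + Q = [34 -12 18; -12 24 -6; 18 -6 29]
y = z − H·x̄ = [-21]
S = H·P̄·Hᵀ + R = [829]
K = P̄·Hᵀ·S⁻¹ = [-140/829; 108/829; -112/829]
x' = x̄ + K·y = [2940/829, 1877/829, 694/829]
P' = (I − K·H)·P̄ = [8586/829 5172/829 -758/829; 5172/829 8232/829 7122/829; -758/829 7122/829 11497/829]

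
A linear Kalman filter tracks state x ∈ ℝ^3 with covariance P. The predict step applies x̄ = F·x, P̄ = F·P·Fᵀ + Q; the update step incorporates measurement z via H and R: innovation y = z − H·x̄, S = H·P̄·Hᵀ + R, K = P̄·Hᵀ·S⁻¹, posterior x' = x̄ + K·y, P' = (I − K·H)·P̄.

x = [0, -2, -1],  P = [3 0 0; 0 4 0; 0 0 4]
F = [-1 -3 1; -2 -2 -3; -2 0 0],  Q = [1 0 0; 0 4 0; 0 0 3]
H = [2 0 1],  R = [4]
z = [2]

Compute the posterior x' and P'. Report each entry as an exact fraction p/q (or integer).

x' = [343/219, 383/73, -72/73]
P' = [800/219 -190/73 -408/73; -190/73 4196/73 444/73; -408/73 444/73 852/73]

x̄ = F·x = [5, 7, 0]
P̄ = F·P·Fᵀ + Q = [44 18 6; 18 68 12; 6 12 15]
y = z − H·x̄ = [-8]
S = H·P̄·Hᵀ + R = [219]
K = P̄·Hᵀ·S⁻¹ = [94/219; 16/73; 9/73]
x' = x̄ + K·y = [343/219, 383/73, -72/73]
P' = (I − K·H)·P̄ = [800/219 -190/73 -408/73; -190/73 4196/73 444/73; -408/73 444/73 852/73]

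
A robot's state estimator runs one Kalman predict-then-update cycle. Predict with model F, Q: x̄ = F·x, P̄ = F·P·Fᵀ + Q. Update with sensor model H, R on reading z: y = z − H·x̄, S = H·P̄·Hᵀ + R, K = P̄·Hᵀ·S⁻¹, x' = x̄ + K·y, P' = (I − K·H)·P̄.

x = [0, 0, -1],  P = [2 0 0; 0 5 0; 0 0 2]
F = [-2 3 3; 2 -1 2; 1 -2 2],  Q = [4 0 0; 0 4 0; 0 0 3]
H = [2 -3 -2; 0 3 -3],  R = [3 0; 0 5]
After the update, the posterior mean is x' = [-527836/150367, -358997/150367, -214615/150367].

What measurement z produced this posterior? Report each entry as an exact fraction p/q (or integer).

z = [3, -3]

x̄ = F·x = [-3, -2, -2]
P̄ = F·P·Fᵀ + Q = [75 -11 -22; -11 25 22; -22 22 33]
S = H·P̄·Hᵀ + R = [1232 105; 105 131]
K = P̄·Hᵀ·S⁻¹ = [26272/150367 2403/21481; -19416/150367 3699/21481; -19591/150367 -3168/21481]
x' − x̄ = [-76735/150367, -58263/150367, 86119/150367] = K·y
y = (KᵀK)⁻¹·Kᵀ·(x' − x̄) = [-1, -3]
z = y + H·x̄ = [-1, -3] + [4, 0] = [3, -3]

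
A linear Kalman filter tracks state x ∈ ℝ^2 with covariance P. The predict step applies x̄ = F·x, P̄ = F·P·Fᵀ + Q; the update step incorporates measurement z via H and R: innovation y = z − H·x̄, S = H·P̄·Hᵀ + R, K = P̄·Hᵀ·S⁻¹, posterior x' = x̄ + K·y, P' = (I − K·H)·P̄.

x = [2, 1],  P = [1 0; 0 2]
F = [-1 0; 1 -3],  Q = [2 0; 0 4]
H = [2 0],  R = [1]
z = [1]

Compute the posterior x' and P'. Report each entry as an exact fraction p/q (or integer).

x' = [4/13, -23/13]
P' = [3/13 -1/13; -1/13 295/13]

x̄ = F·x = [-2, -1]
P̄ = F·P·Fᵀ + Q = [3 -1; -1 23]
y = z − H·x̄ = [5]
S = H·P̄·Hᵀ + R = [13]
K = P̄·Hᵀ·S⁻¹ = [6/13; -2/13]
x' = x̄ + K·y = [4/13, -23/13]
P' = (I − K·H)·P̄ = [3/13 -1/13; -1/13 295/13]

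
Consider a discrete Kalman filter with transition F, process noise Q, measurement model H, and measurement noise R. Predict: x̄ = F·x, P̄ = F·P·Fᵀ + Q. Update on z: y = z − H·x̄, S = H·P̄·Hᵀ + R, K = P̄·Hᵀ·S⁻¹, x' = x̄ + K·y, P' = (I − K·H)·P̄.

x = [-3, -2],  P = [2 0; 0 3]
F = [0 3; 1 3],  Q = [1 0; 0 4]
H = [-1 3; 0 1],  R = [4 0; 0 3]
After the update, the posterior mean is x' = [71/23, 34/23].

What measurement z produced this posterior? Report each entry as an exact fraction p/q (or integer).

x̄ = F·x = [-6, -9]
P̄ = F·P·Fᵀ + Q = [28 27; 27 33]
S = H·P̄·Hᵀ + R = [167 72; 72 36]
K = P̄·Hᵀ·S⁻¹ = [-1/23 77/92; 6/23 109/276]
x' − x̄ = [209/23, 241/23] = K·y
y = (KᵀK)⁻¹·Kᵀ·(x' − x̄) = [22, 12]
z = y + H·x̄ = [22, 12] + [-21, -9] = [1, 3]

z = [1, 3]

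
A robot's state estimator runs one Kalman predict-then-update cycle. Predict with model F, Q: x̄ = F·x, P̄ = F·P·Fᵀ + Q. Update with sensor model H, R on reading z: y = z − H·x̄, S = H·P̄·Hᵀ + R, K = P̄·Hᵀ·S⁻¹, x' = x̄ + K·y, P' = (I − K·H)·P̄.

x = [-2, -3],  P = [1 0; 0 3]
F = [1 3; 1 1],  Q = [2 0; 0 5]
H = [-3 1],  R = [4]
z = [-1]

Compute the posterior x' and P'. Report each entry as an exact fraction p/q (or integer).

x' = [-133/223, -506/223]
P' = [290/223 550/223; 550/223 1566/223]

x̄ = F·x = [-11, -5]
P̄ = F·P·Fᵀ + Q = [30 10; 10 9]
y = z − H·x̄ = [-29]
S = H·P̄·Hᵀ + R = [223]
K = P̄·Hᵀ·S⁻¹ = [-80/223; -21/223]
x' = x̄ + K·y = [-133/223, -506/223]
P' = (I − K·H)·P̄ = [290/223 550/223; 550/223 1566/223]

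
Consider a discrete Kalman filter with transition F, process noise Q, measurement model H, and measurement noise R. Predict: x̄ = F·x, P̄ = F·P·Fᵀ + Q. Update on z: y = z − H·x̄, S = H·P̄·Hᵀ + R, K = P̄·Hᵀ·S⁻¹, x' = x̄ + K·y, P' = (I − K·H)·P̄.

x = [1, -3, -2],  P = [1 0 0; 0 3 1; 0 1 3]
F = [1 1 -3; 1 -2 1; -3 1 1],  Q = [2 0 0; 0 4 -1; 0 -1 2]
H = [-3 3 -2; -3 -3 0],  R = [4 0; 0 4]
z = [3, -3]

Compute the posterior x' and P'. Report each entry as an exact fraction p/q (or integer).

x' = [5612/7369, 13161/36845, -79556/36845]
P' = [6703/7369 -4395/7369 -14437/7369; -4395/7369 26563/36845 61747/36845; -14437/7369 61747/36845 204313/36845]

x̄ = F·x = [4, 5, -8]
P̄ = F·P·Fᵀ + Q = [27 -7 -11; -7 16 -8; -11 -8 19]
y = z − H·x̄ = [-16, 24]
S = H·P̄·Hᵀ + R = [557 -15; -15 265]
K = P̄·Hᵀ·S⁻¹ = [-1105/7369 -1731/7369; 1106/7369 -3441/36845; -683/14738 15657/73690]
x' = x̄ + K·y = [5612/7369, 13161/36845, -79556/36845]
P' = (I − K·H)·P̄ = [6703/7369 -4395/7369 -14437/7369; -4395/7369 26563/36845 61747/36845; -14437/7369 61747/36845 204313/36845]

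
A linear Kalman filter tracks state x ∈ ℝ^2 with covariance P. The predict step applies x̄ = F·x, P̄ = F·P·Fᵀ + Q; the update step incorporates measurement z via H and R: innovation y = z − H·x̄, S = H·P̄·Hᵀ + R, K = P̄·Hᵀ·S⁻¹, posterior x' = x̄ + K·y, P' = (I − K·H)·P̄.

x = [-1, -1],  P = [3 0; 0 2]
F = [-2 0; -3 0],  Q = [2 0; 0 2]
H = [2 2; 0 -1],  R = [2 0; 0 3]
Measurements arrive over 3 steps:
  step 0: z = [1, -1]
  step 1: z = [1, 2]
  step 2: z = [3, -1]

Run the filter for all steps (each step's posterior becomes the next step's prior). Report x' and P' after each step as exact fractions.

step 0: x̄ = F·x = [2, 3]
step 0: P̄ = F·P·Fᵀ + Q = [14 18; 18 29]
step 0: y = z − H·x̄ = [-9, 2]
step 0: S = H·P̄·Hᵀ + R = [318 -94; -94 32]
step 0: K = P̄·Hᵀ·S⁻¹ = [89/335 73/335; 141/670 -193/670]
step 0: x' = x̄ + K·y = [3/67, 71/134]
step 0: P' = (I − K·H)·P̄ = [308/335 -219/335; -219/335 579/670]
step 1: x̄ = F·x = [-6/67, -9/67]
step 1: P̄ = F·P·Fᵀ + Q = [1902/335 1848/335; 1848/335 3442/335]
step 1: y = z − H·x̄ = [97/67, 125/67]
step 1: S = H·P̄·Hᵀ + R = [7366/67 -2116/67; -2116/67 4447/335]
step 1: K = P̄·Hᵀ·S⁻¹ = [20598/77383 16848/77383; 15870/77383 -22138/77383]
step 1: x' = x̄ + K·y = [54324/77383, -28721/77383]
step 1: P' = (I − K·H)·P̄ = [71142/77383 -50544/77383; -50544/77383 66414/77383]
step 2: x̄ = F·x = [-108648/77383, -162972/77383]
step 2: P̄ = F·P·Fᵀ + Q = [439334/77383 426852/77383; 426852/77383 795044/77383]
step 2: y = z − H·x̄ = [775389/77383, -240355/77383]
step 2: S = H·P̄·Hᵀ + R = [8507094/77383 -2443792/77383; -2443792/77383 1027193/77383]
step 2: K = P̄·Hᵀ·S⁻¹ = [4757782/17874133 3891596/17874133; 3665688/17874133 -5113492/17874133]
step 2: x' = x̄ + K·y = [10490398/17874133, 14969752/17874133]
step 2: P' = (I − K·H)·P̄ = [16432570/17874133 -11674788/17874133; -11674788/17874133 15340476/17874133]

step 0: x' = [3/67, 71/134], P' = [308/335 -219/335; -219/335 579/670]
step 1: x' = [54324/77383, -28721/77383], P' = [71142/77383 -50544/77383; -50544/77383 66414/77383]
step 2: x' = [10490398/17874133, 14969752/17874133], P' = [16432570/17874133 -11674788/17874133; -11674788/17874133 15340476/17874133]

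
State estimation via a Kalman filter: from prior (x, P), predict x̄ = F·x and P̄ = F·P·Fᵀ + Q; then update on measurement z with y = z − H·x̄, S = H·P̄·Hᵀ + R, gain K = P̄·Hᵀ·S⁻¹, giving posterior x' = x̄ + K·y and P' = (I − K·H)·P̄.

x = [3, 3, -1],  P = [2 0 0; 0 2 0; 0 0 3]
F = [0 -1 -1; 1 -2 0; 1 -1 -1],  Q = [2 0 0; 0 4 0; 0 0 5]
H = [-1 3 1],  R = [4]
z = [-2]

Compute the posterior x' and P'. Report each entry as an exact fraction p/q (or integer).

x̄ = F·x = [-2, -3, 1]
P̄ = F·P·Fᵀ + Q = [7 4 5; 4 14 6; 5 6 12]
y = z − H·x̄ = [4]
S = H·P̄·Hᵀ + R = [151]
K = P̄·Hᵀ·S⁻¹ = [10/151; 44/151; 25/151]
x' = x̄ + K·y = [-262/151, -277/151, 251/151]
P' = (I − K·H)·P̄ = [957/151 164/151 505/151; 164/151 178/151 -194/151; 505/151 -194/151 1187/151]

x' = [-262/151, -277/151, 251/151]
P' = [957/151 164/151 505/151; 164/151 178/151 -194/151; 505/151 -194/151 1187/151]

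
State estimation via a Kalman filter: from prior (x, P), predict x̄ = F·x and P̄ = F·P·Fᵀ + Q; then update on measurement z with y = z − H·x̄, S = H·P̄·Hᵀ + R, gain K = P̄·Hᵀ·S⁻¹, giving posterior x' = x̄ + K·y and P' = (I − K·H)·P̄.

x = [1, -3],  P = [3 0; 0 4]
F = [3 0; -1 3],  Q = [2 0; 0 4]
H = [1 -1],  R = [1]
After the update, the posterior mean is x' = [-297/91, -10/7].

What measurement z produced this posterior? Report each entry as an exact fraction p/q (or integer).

z = [-2]

x̄ = F·x = [3, -10]
P̄ = F·P·Fᵀ + Q = [29 -9; -9 43]
S = H·P̄·Hᵀ + R = [91]
K = P̄·Hᵀ·S⁻¹ = [38/91; -4/7]
x' − x̄ = [-570/91, 60/7] = K·y
y = (KᵀK)⁻¹·Kᵀ·(x' − x̄) = [-15]
z = y + H·x̄ = [-15] + [13] = [-2]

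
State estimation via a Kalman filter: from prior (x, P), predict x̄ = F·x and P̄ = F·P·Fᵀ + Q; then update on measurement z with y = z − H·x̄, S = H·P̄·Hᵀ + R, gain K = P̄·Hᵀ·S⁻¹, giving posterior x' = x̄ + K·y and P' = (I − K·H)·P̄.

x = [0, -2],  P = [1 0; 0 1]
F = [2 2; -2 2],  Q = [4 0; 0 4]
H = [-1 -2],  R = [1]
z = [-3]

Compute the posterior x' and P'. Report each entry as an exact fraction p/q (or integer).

x' = [-64/61, 116/61]
P' = [588/61 -288/61; -288/61 156/61]

x̄ = F·x = [-4, -4]
P̄ = F·P·Fᵀ + Q = [12 0; 0 12]
y = z − H·x̄ = [-15]
S = H·P̄·Hᵀ + R = [61]
K = P̄·Hᵀ·S⁻¹ = [-12/61; -24/61]
x' = x̄ + K·y = [-64/61, 116/61]
P' = (I − K·H)·P̄ = [588/61 -288/61; -288/61 156/61]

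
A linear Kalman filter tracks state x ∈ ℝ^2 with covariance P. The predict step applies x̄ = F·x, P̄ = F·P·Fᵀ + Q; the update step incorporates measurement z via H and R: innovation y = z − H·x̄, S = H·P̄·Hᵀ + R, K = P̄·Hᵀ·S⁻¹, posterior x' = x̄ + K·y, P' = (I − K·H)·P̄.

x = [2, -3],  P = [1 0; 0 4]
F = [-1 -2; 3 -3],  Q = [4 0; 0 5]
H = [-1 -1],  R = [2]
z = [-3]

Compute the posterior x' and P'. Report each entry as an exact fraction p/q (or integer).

x̄ = F·x = [4, 15]
P̄ = F·P·Fᵀ + Q = [21 21; 21 50]
y = z − H·x̄ = [16]
S = H·P̄·Hᵀ + R = [115]
K = P̄·Hᵀ·S⁻¹ = [-42/115; -71/115]
x' = x̄ + K·y = [-212/115, 589/115]
P' = (I − K·H)·P̄ = [651/115 -567/115; -567/115 709/115]

x' = [-212/115, 589/115]
P' = [651/115 -567/115; -567/115 709/115]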